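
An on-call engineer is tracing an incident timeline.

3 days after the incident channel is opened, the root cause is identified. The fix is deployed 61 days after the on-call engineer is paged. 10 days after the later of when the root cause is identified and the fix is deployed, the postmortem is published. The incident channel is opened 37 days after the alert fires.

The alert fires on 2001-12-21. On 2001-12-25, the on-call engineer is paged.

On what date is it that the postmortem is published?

2002-03-06

The alert fires: Dec 21, 2001.
The incident channel is opened: Dec 21, 2001 + 37 days = Jan 27, 2002.
The root cause is identified: Jan 27, 2002 + 3 days = Jan 30, 2002.
The on-call engineer is paged: Dec 25, 2001.
The fix is deployed: Dec 25, 2001 + 61 days = Feb 24, 2002.
Both prerequisites met — the root cause is identified (Jan 30, 2002), the fix is deployed (Feb 24, 2002); the later is Feb 24, 2002.
The postmortem is published: Feb 24, 2002 + 10 days = Mar 6, 2002.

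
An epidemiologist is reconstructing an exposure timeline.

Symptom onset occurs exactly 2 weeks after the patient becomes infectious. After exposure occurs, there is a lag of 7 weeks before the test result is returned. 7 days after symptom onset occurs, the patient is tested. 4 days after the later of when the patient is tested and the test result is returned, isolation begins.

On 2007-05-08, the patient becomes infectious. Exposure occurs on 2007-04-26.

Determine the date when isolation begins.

2007-06-18

The patient becomes infectious: May 8, 2007.
Symptom onset occurs: May 8, 2007 + 2 weeks = May 22, 2007.
The patient is tested: May 22, 2007 + 7 days = May 29, 2007.
Exposure occurs: Apr 26, 2007.
The test result is returned: Apr 26, 2007 + 7 weeks = Jun 14, 2007.
Both prerequisites met — the patient is tested (May 29, 2007), the test result is returned (Jun 14, 2007); the later is Jun 14, 2007.
Isolation begins: Jun 14, 2007 + 4 days = Jun 18, 2007.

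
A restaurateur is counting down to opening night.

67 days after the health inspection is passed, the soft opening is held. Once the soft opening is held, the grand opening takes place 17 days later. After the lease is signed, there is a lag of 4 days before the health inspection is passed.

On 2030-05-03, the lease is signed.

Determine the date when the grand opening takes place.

2030-07-30

The lease is signed: May 3, 2030.
The health inspection is passed: May 3, 2030 + 4 days = May 7, 2030.
The soft opening is held: May 7, 2030 + 67 days = Jul 13, 2030.
The grand opening takes place: Jul 13, 2030 + 17 days = Jul 30, 2030.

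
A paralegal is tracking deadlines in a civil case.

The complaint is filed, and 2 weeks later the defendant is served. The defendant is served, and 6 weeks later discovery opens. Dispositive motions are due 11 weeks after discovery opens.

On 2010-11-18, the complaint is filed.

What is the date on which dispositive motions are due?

2011-03-31

The complaint is filed: Nov 18, 2010.
The defendant is served: Nov 18, 2010 + 2 weeks = Dec 2, 2010.
Discovery opens: Dec 2, 2010 + 6 weeks = Jan 13, 2011.
Dispositive motions are due: Jan 13, 2011 + 11 weeks = Mar 31, 2011.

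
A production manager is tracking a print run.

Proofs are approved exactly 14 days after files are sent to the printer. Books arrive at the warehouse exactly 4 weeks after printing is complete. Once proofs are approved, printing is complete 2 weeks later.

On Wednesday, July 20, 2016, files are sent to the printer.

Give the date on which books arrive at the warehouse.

Files are sent to the printer: Jul 20, 2016.
Proofs are approved: Jul 20, 2016 + 14 days = Aug 3, 2016.
Printing is complete: Aug 3, 2016 + 2 weeks = Aug 17, 2016.
Books arrive at the warehouse: Aug 17, 2016 + 4 weeks = Sep 14, 2016.

Wednesday, September 14, 2016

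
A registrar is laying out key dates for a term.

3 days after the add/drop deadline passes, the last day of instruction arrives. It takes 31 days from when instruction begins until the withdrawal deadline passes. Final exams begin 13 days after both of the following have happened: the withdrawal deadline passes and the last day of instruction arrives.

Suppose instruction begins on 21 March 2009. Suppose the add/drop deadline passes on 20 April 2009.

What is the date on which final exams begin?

6 May 2009

Instruction begins: Mar 21, 2009.
The withdrawal deadline passes: Mar 21, 2009 + 31 days = Apr 21, 2009.
The add/drop deadline passes: Apr 20, 2009.
The last day of instruction arrives: Apr 20, 2009 + 3 days = Apr 23, 2009.
Both prerequisites met — the withdrawal deadline passes (Apr 21, 2009), the last day of instruction arrives (Apr 23, 2009); the later is Apr 23, 2009.
Final exams begin: Apr 23, 2009 + 13 days = May 6, 2009.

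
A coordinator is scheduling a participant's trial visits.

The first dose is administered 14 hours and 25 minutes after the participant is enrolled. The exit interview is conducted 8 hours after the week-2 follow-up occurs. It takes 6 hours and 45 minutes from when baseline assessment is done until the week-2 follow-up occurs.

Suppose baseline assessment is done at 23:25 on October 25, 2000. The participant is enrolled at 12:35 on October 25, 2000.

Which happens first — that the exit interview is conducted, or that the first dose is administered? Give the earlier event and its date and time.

The first dose is administered — 03:00 on October 26, 2000

Baseline assessment is done: 23:25 Oct 25, 2000.
The week-2 follow-up occurs: 23:25 Oct 25, 2000 + 6h45m = 06:10 Oct 26, 2000.
The exit interview is conducted: 06:10 Oct 26, 2000 + 8h = 14:10 Oct 26, 2000.
The participant is enrolled: 12:35 Oct 25, 2000.
The first dose is administered: 12:35 Oct 25, 2000 + 14h25m = 03:00 Oct 26, 2000.
Comparing: the exit interview is conducted at 14:10 Oct 26, 2000 vs the first dose is administered at 03:00 Oct 26, 2000. Earlier: the first dose is administered.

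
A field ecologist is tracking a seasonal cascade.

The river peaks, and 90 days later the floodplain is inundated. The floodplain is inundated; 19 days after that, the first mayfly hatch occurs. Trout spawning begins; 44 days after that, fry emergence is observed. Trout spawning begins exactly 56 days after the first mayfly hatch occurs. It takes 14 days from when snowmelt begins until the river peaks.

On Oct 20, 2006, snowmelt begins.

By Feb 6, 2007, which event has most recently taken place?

Snowmelt begins: Oct 20, 2006.
The river peaks: Oct 20, 2006 + 14 days = Nov 3, 2006.
The floodplain is inundated: Nov 3, 2006 + 90 days = Feb 1, 2007.
The first mayfly hatch occurs: Feb 1, 2007 + 19 days = Feb 20, 2007.
Trout spawning begins: Feb 20, 2007 + 56 days = Apr 17, 2007.
Fry emergence is observed: Apr 17, 2007 + 44 days = May 31, 2007.
Feb 6, 2007 falls between when the floodplain is inundated (Feb 1, 2007) and when the first mayfly hatch occurs (Feb 20, 2007).

The floodplain is inundated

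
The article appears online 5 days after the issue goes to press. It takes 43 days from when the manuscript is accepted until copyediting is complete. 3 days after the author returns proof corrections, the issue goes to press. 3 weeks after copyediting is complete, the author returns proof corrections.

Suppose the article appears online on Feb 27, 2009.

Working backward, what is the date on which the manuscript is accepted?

Dec 17, 2008

The article appears online: Feb 27, 2009.
The issue goes to press: Feb 27, 2009 − 5 days = Feb 22, 2009.
The author returns proof corrections: Feb 22, 2009 − 3 days = Feb 19, 2009.
Copyediting is complete: Feb 19, 2009 − 3 weeks = Jan 29, 2009.
The manuscript is accepted: Jan 29, 2009 − 43 days = Dec 17, 2008.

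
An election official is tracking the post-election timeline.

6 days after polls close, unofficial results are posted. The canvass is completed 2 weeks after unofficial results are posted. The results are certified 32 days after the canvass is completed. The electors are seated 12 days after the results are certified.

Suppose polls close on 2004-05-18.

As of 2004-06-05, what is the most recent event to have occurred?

Unofficial results are posted

Polls close: May 18, 2004.
Unofficial results are posted: May 18, 2004 + 6 days = May 24, 2004.
The canvass is completed: May 24, 2004 + 2 weeks = Jun 7, 2004.
The results are certified: Jun 7, 2004 + 32 days = Jul 9, 2004.
The electors are seated: Jul 9, 2004 + 12 days = Jul 21, 2004.
Jun 5, 2004 falls between when unofficial results are posted (May 24, 2004) and when the canvass is completed (Jun 7, 2004).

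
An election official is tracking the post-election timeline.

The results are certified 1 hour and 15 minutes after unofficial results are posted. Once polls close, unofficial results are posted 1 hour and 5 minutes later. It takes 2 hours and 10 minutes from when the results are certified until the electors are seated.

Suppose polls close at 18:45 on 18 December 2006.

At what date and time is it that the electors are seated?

Polls close: 18:45 Dec 18, 2006.
Unofficial results are posted: 18:45 Dec 18, 2006 + 1h05m = 19:50 Dec 18, 2006.
The results are certified: 19:50 Dec 18, 2006 + 1h15m = 21:05 Dec 18, 2006.
The electors are seated: 21:05 Dec 18, 2006 + 2h10m = 23:15 Dec 18, 2006.

23:15 on 18 December 2006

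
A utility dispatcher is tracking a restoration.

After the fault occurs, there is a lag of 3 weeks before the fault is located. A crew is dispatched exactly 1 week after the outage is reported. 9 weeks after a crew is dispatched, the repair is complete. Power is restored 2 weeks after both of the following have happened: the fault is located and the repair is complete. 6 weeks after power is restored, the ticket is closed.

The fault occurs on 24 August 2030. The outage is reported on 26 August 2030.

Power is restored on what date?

The fault occurs: Aug 24, 2030.
The fault is located: Aug 24, 2030 + 3 weeks = Sep 14, 2030.
The outage is reported: Aug 26, 2030.
A crew is dispatched: Aug 26, 2030 + 1 week = Sep 2, 2030.
The repair is complete: Sep 2, 2030 + 9 weeks = Nov 4, 2030.
Both prerequisites met — the fault is located (Sep 14, 2030), the repair is complete (Nov 4, 2030); the later is Nov 4, 2030.
Power is restored: Nov 4, 2030 + 2 weeks = Nov 18, 2030.

18 November 2030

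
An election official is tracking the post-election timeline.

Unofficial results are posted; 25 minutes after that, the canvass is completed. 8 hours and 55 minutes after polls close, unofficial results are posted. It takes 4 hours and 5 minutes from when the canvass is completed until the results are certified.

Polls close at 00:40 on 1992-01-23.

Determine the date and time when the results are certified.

14:05 on 1992-01-23

Polls close: 00:40 Jan 23, 1992.
Unofficial results are posted: 00:40 Jan 23, 1992 + 8h55m = 09:35 Jan 23, 1992.
The canvass is completed: 09:35 Jan 23, 1992 + 25m = 10:00 Jan 23, 1992.
The results are certified: 10:00 Jan 23, 1992 + 4h05m = 14:05 Jan 23, 1992.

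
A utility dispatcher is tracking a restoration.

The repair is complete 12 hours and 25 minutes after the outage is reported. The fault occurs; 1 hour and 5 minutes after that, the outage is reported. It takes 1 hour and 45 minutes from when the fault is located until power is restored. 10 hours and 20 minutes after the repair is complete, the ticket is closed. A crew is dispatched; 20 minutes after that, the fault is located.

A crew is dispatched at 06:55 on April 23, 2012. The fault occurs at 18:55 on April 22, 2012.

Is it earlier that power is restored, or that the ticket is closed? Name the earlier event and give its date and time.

A crew is dispatched: 06:55 Apr 23, 2012.
The fault is located: 06:55 Apr 23, 2012 + 20m = 07:15 Apr 23, 2012.
Power is restored: 07:15 Apr 23, 2012 + 1h45m = 09:00 Apr 23, 2012.
The fault occurs: 18:55 Apr 22, 2012.
The outage is reported: 18:55 Apr 22, 2012 + 1h05m = 20:00 Apr 22, 2012.
The repair is complete: 20:00 Apr 22, 2012 + 12h25m = 08:25 Apr 23, 2012.
The ticket is closed: 08:25 Apr 23, 2012 + 10h20m = 18:45 Apr 23, 2012.
Comparing: power is restored at 09:00 Apr 23, 2012 vs the ticket is closed at 18:45 Apr 23, 2012. Earlier: power is restored.

Power is restored — 09:00 on April 23, 2012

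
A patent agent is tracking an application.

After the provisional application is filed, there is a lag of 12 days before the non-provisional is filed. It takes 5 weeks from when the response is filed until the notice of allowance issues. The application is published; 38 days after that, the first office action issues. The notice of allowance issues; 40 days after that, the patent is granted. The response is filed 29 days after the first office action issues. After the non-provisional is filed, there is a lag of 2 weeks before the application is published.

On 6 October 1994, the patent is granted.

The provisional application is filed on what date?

The patent is granted: Oct 6, 1994.
The notice of allowance issues: Oct 6, 1994 − 40 days = Aug 27, 1994.
The response is filed: Aug 27, 1994 − 5 weeks = Jul 23, 1994.
The first office action issues: Jul 23, 1994 − 29 days = Jun 24, 1994.
The application is published: Jun 24, 1994 − 38 days = May 17, 1994.
The non-provisional is filed: May 17, 1994 − 2 weeks = May 3, 1994.
The provisional application is filed: May 3, 1994 − 12 days = Apr 21, 1994.

21 April 1994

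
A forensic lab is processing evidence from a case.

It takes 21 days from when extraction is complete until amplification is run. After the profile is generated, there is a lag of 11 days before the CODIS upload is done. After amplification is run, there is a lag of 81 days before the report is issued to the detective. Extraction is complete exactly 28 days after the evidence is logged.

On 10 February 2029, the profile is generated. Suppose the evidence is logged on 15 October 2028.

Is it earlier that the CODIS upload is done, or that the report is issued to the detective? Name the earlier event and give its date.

The CODIS upload is done — 21 February 2029

The profile is generated: Feb 10, 2029.
The CODIS upload is done: Feb 10, 2029 + 11 days = Feb 21, 2029.
The evidence is logged: Oct 15, 2028.
Extraction is complete: Oct 15, 2028 + 28 days = Nov 12, 2028.
Amplification is run: Nov 12, 2028 + 21 days = Dec 3, 2028.
The report is issued to the detective: Dec 3, 2028 + 81 days = Feb 22, 2029.
Comparing: the CODIS upload is done on Feb 21, 2029 vs the report is issued to the detective on Feb 22, 2029. Earlier: the CODIS upload is done.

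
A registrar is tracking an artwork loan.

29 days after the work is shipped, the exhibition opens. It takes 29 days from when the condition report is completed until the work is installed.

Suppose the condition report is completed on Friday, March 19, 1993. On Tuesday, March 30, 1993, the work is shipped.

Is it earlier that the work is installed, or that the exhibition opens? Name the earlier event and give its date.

The work is installed — Saturday, April 17, 1993

The condition report is completed: Mar 19, 1993.
The work is installed: Mar 19, 1993 + 29 days = Apr 17, 1993.
The work is shipped: Mar 30, 1993.
The exhibition opens: Mar 30, 1993 + 29 days = Apr 28, 1993.
Comparing: the work is installed on Apr 17, 1993 vs the exhibition opens on Apr 28, 1993. Earlier: the work is installed.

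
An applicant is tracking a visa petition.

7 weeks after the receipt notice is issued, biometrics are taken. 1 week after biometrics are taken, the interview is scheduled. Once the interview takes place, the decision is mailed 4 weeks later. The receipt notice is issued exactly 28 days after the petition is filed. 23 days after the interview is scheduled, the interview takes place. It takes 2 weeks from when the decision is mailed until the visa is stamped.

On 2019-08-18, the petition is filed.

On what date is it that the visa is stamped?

2020-01-14

The petition is filed: Aug 18, 2019.
The receipt notice is issued: Aug 18, 2019 + 28 days = Sep 15, 2019.
Biometrics are taken: Sep 15, 2019 + 7 weeks = Nov 3, 2019.
The interview is scheduled: Nov 3, 2019 + 1 week = Nov 10, 2019.
The interview takes place: Nov 10, 2019 + 23 days = Dec 3, 2019.
The decision is mailed: Dec 3, 2019 + 4 weeks = Dec 31, 2019.
The visa is stamped: Dec 31, 2019 + 2 weeks = Jan 14, 2020.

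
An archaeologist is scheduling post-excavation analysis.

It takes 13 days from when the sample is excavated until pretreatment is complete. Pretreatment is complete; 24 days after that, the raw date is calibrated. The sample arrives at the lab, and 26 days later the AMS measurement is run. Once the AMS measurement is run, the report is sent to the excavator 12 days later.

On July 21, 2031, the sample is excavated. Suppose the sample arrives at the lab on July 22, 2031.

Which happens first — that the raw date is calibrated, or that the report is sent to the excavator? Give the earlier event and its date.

The raw date is calibrated — August 27, 2031

The sample is excavated: Jul 21, 2031.
Pretreatment is complete: Jul 21, 2031 + 13 days = Aug 3, 2031.
The raw date is calibrated: Aug 3, 2031 + 24 days = Aug 27, 2031.
The sample arrives at the lab: Jul 22, 2031.
The AMS measurement is run: Jul 22, 2031 + 26 days = Aug 17, 2031.
The report is sent to the excavator: Aug 17, 2031 + 12 days = Aug 29, 2031.
Comparing: the raw date is calibrated on Aug 27, 2031 vs the report is sent to the excavator on Aug 29, 2031. Earlier: the raw date is calibrated.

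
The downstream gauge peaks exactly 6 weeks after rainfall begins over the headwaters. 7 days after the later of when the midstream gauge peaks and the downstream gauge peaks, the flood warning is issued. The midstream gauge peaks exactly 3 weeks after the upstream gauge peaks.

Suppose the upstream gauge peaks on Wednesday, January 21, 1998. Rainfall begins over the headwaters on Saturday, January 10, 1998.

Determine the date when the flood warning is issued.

Saturday, February 28, 1998

The upstream gauge peaks: Jan 21, 1998.
The midstream gauge peaks: Jan 21, 1998 + 3 weeks = Feb 11, 1998.
Rainfall begins over the headwaters: Jan 10, 1998.
The downstream gauge peaks: Jan 10, 1998 + 6 weeks = Feb 21, 1998.
Both prerequisites met — the midstream gauge peaks (Feb 11, 1998), the downstream gauge peaks (Feb 21, 1998); the later is Feb 21, 1998.
The flood warning is issued: Feb 21, 1998 + 7 days = Feb 28, 1998.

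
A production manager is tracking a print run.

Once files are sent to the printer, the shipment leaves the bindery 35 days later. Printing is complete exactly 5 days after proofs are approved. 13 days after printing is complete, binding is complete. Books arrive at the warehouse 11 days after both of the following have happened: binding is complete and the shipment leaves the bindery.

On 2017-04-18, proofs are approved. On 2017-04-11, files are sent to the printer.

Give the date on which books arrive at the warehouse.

2017-05-27

Proofs are approved: Apr 18, 2017.
Printing is complete: Apr 18, 2017 + 5 days = Apr 23, 2017.
Binding is complete: Apr 23, 2017 + 13 days = May 6, 2017.
Files are sent to the printer: Apr 11, 2017.
The shipment leaves the bindery: Apr 11, 2017 + 35 days = May 16, 2017.
Both prerequisites met — binding is complete (May 6, 2017), the shipment leaves the bindery (May 16, 2017); the later is May 16, 2017.
Books arrive at the warehouse: May 16, 2017 + 11 days = May 27, 2017.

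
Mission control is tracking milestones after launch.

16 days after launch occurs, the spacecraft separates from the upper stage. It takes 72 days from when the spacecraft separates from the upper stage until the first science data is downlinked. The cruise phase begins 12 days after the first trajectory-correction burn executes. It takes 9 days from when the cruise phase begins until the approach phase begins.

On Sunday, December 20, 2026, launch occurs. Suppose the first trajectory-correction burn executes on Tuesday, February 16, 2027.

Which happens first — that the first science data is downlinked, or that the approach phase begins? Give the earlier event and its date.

Launch occurs: Dec 20, 2026.
The spacecraft separates from the upper stage: Dec 20, 2026 + 16 days = Jan 5, 2027.
The first science data is downlinked: Jan 5, 2027 + 72 days = Mar 18, 2027.
The first trajectory-correction burn executes: Feb 16, 2027.
The cruise phase begins: Feb 16, 2027 + 12 days = Feb 28, 2027.
The approach phase begins: Feb 28, 2027 + 9 days = Mar 9, 2027.
Comparing: the first science data is downlinked on Mar 18, 2027 vs the approach phase begins on Mar 9, 2027. Earlier: the approach phase begins.

The approach phase begins — Tuesday, March 9, 2027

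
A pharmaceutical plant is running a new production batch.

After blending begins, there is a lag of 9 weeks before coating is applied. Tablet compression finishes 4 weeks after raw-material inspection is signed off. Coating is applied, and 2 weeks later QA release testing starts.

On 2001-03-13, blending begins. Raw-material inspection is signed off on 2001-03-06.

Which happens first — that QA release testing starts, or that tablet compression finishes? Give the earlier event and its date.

Tablet compression finishes — 2001-04-03

Blending begins: Mar 13, 2001.
Coating is applied: Mar 13, 2001 + 9 weeks = May 15, 2001.
QA release testing starts: May 15, 2001 + 2 weeks = May 29, 2001.
Raw-material inspection is signed off: Mar 6, 2001.
Tablet compression finishes: Mar 6, 2001 + 4 weeks = Apr 3, 2001.
Comparing: QA release testing starts on May 29, 2001 vs tablet compression finishes on Apr 3, 2001. Earlier: tablet compression finishes.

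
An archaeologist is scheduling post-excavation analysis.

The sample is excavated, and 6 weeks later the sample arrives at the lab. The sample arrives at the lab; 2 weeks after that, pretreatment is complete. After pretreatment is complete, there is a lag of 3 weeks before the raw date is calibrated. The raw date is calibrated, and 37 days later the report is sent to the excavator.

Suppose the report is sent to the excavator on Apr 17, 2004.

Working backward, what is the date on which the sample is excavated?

The report is sent to the excavator: Apr 17, 2004.
The raw date is calibrated: Apr 17, 2004 − 37 days = Mar 11, 2004.
Pretreatment is complete: Mar 11, 2004 − 3 weeks = Feb 19, 2004.
The sample arrives at the lab: Feb 19, 2004 − 2 weeks = Feb 5, 2004.
The sample is excavated: Feb 5, 2004 − 6 weeks = Dec 25, 2003.

Dec 25, 2003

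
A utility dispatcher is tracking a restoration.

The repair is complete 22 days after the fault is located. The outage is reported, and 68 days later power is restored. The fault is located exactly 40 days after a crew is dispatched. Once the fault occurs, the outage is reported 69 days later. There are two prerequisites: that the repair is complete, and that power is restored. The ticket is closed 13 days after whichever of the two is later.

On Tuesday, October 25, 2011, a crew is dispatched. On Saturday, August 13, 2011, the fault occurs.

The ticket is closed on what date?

A crew is dispatched: Oct 25, 2011.
The fault is located: Oct 25, 2011 + 40 days = Dec 4, 2011.
The repair is complete: Dec 4, 2011 + 22 days = Dec 26, 2011.
The fault occurs: Aug 13, 2011.
The outage is reported: Aug 13, 2011 + 69 days = Oct 21, 2011.
Power is restored: Oct 21, 2011 + 68 days = Dec 28, 2011.
Both prerequisites met — the repair is complete (Dec 26, 2011), power is restored (Dec 28, 2011); the later is Dec 28, 2011.
The ticket is closed: Dec 28, 2011 + 13 days = Jan 10, 2012.

Tuesday, January 10, 2012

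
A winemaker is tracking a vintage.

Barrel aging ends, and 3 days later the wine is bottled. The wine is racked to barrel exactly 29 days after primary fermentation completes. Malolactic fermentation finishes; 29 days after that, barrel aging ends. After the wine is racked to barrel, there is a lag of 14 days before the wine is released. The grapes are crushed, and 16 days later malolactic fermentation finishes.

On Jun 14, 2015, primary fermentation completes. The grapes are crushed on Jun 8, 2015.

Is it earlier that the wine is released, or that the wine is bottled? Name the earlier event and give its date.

The wine is bottled — Jul 26, 2015

Primary fermentation completes: Jun 14, 2015.
The wine is racked to barrel: Jun 14, 2015 + 29 days = Jul 13, 2015.
The wine is released: Jul 13, 2015 + 14 days = Jul 27, 2015.
The grapes are crushed: Jun 8, 2015.
Malolactic fermentation finishes: Jun 8, 2015 + 16 days = Jun 24, 2015.
Barrel aging ends: Jun 24, 2015 + 29 days = Jul 23, 2015.
The wine is bottled: Jul 23, 2015 + 3 days = Jul 26, 2015.
Comparing: the wine is released on Jul 27, 2015 vs the wine is bottled on Jul 26, 2015. Earlier: the wine is bottled.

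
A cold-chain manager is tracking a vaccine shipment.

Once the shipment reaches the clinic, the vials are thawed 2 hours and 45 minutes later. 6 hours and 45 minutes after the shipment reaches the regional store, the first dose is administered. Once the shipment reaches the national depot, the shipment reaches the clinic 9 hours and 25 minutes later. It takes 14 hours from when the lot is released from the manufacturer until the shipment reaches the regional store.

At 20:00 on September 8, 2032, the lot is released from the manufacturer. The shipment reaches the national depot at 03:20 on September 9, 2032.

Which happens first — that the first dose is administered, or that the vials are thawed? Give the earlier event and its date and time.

The vials are thawed — 15:30 on September 9, 2032

The lot is released from the manufacturer: 20:00 Sep 8, 2032.
The shipment reaches the regional store: 20:00 Sep 8, 2032 + 14h = 10:00 Sep 9, 2032.
The first dose is administered: 10:00 Sep 9, 2032 + 6h45m = 16:45 Sep 9, 2032.
The shipment reaches the national depot: 03:20 Sep 9, 2032.
The shipment reaches the clinic: 03:20 Sep 9, 2032 + 9h25m = 12:45 Sep 9, 2032.
The vials are thawed: 12:45 Sep 9, 2032 + 2h45m = 15:30 Sep 9, 2032.
Comparing: the first dose is administered at 16:45 Sep 9, 2032 vs the vials are thawed at 15:30 Sep 9, 2032. Earlier: the vials are thawed.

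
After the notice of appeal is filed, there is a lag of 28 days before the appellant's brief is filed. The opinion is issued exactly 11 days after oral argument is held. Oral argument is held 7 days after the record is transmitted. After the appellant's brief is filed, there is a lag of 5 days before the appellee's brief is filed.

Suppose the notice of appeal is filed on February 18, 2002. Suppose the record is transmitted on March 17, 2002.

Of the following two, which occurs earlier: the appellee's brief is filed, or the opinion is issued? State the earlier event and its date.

The appellee's brief is filed — March 23, 2002

The notice of appeal is filed: Feb 18, 2002.
The appellant's brief is filed: Feb 18, 2002 + 28 days = Mar 18, 2002.
The appellee's brief is filed: Mar 18, 2002 + 5 days = Mar 23, 2002.
The record is transmitted: Mar 17, 2002.
Oral argument is held: Mar 17, 2002 + 7 days = Mar 24, 2002.
The opinion is issued: Mar 24, 2002 + 11 days = Apr 4, 2002.
Comparing: the appellee's brief is filed on Mar 23, 2002 vs the opinion is issued on Apr 4, 2002. Earlier: the appellee's brief is filed.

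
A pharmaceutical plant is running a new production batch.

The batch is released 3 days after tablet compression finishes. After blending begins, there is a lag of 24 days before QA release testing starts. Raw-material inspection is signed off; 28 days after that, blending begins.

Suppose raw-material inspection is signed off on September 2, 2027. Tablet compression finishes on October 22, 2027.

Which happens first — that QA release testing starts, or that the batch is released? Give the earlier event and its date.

Raw-material inspection is signed off: Sep 2, 2027.
Blending begins: Sep 2, 2027 + 28 days = Sep 30, 2027.
QA release testing starts: Sep 30, 2027 + 24 days = Oct 24, 2027.
Tablet compression finishes: Oct 22, 2027.
The batch is released: Oct 22, 2027 + 3 days = Oct 25, 2027.
Comparing: QA release testing starts on Oct 24, 2027 vs the batch is released on Oct 25, 2027. Earlier: QA release testing starts.

QA release testing starts — October 24, 2027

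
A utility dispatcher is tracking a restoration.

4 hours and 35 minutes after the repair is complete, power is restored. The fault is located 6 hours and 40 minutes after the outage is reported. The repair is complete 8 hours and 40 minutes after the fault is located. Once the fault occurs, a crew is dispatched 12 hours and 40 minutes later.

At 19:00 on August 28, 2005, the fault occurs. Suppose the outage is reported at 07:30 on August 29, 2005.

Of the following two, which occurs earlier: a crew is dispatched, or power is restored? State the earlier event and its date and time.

The fault occurs: 19:00 Aug 28, 2005.
A crew is dispatched: 19:00 Aug 28, 2005 + 12h40m = 07:40 Aug 29, 2005.
The outage is reported: 07:30 Aug 29, 2005.
The fault is located: 07:30 Aug 29, 2005 + 6h40m = 14:10 Aug 29, 2005.
The repair is complete: 14:10 Aug 29, 2005 + 8h40m = 22:50 Aug 29, 2005.
Power is restored: 22:50 Aug 29, 2005 + 4h35m = 03:25 Aug 30, 2005.
Comparing: a crew is dispatched at 07:40 Aug 29, 2005 vs power is restored at 03:25 Aug 30, 2005. Earlier: a crew is dispatched.

A crew is dispatched — 07:40 on August 29, 2005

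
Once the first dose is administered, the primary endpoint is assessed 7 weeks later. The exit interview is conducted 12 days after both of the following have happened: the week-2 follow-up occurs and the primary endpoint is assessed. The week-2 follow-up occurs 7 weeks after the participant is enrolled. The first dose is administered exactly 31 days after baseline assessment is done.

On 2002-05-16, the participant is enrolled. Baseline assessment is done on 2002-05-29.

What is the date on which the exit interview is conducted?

The participant is enrolled: May 16, 2002.
The week-2 follow-up occurs: May 16, 2002 + 7 weeks = Jul 4, 2002.
Baseline assessment is done: May 29, 2002.
The first dose is administered: May 29, 2002 + 31 days = Jun 29, 2002.
The primary endpoint is assessed: Jun 29, 2002 + 7 weeks = Aug 17, 2002.
Both prerequisites met — the week-2 follow-up occurs (Jul 4, 2002), the primary endpoint is assessed (Aug 17, 2002); the later is Aug 17, 2002.
The exit interview is conducted: Aug 17, 2002 + 12 days = Aug 29, 2002.

2002-08-29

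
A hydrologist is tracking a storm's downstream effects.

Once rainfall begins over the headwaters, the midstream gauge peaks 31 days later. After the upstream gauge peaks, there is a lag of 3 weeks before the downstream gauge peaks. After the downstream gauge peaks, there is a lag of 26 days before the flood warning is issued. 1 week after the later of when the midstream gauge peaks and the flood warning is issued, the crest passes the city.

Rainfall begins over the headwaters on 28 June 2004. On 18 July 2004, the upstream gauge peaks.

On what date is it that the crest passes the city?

10 September 2004

Rainfall begins over the headwaters: Jun 28, 2004.
The midstream gauge peaks: Jun 28, 2004 + 31 days = Jul 29, 2004.
The upstream gauge peaks: Jul 18, 2004.
The downstream gauge peaks: Jul 18, 2004 + 3 weeks = Aug 8, 2004.
The flood warning is issued: Aug 8, 2004 + 26 days = Sep 3, 2004.
Both prerequisites met — the midstream gauge peaks (Jul 29, 2004), the flood warning is issued (Sep 3, 2004); the later is Sep 3, 2004.
The crest passes the city: Sep 3, 2004 + 1 week = Sep 10, 2004.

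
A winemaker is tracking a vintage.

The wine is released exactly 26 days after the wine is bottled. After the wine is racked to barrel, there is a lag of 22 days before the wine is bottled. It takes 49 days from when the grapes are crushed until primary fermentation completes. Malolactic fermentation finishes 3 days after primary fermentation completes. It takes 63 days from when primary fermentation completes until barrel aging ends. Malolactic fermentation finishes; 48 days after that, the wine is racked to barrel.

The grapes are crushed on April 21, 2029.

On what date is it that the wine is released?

The grapes are crushed: Apr 21, 2029.
Primary fermentation completes: Apr 21, 2029 + 49 days = Jun 9, 2029.
Malolactic fermentation finishes: Jun 9, 2029 + 3 days = Jun 12, 2029.
The wine is racked to barrel: Jun 12, 2029 + 48 days = Jul 30, 2029.
The wine is bottled: Jul 30, 2029 + 22 days = Aug 21, 2029.
The wine is released: Aug 21, 2029 + 26 days = Sep 16, 2029.

September 16, 2029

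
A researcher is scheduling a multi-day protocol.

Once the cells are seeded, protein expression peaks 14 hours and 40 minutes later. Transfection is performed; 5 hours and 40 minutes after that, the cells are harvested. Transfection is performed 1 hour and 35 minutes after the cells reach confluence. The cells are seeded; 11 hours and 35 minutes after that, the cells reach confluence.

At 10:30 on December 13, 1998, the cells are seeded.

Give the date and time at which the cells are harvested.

05:20 on December 14, 1998

The cells are seeded: 10:30 Dec 13, 1998.
The cells reach confluence: 10:30 Dec 13, 1998 + 11h35m = 22:05 Dec 13, 1998.
Transfection is performed: 22:05 Dec 13, 1998 + 1h35m = 23:40 Dec 13, 1998.
The cells are harvested: 23:40 Dec 13, 1998 + 5h40m = 05:20 Dec 14, 1998.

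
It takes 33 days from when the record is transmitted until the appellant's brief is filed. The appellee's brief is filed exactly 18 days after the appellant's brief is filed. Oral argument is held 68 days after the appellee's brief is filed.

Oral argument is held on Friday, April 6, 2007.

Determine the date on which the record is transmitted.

Oral argument is held: Apr 6, 2007.
The appellee's brief is filed: Apr 6, 2007 − 68 days = Jan 28, 2007.
The appellant's brief is filed: Jan 28, 2007 − 18 days = Jan 10, 2007.
The record is transmitted: Jan 10, 2007 − 33 days = Dec 8, 2006.

Friday, December 8, 2006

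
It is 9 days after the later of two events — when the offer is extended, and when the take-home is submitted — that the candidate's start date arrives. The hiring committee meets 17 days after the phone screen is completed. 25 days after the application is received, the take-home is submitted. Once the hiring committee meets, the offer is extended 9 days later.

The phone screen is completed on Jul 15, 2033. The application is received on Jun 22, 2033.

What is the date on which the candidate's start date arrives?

The phone screen is completed: Jul 15, 2033.
The hiring committee meets: Jul 15, 2033 + 17 days = Aug 1, 2033.
The offer is extended: Aug 1, 2033 + 9 days = Aug 10, 2033.
The application is received: Jun 22, 2033.
The take-home is submitted: Jun 22, 2033 + 25 days = Jul 17, 2033.
Both prerequisites met — the offer is extended (Aug 10, 2033), the take-home is submitted (Jul 17, 2033); the later is Aug 10, 2033.
The candidate's start date arrives: Aug 10, 2033 + 9 days = Aug 19, 2033.

Aug 19, 2033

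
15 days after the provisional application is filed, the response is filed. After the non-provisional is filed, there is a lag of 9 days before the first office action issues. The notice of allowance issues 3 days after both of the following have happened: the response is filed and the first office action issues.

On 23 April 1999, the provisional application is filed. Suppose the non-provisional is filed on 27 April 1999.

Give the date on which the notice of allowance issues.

The provisional application is filed: Apr 23, 1999.
The response is filed: Apr 23, 1999 + 15 days = May 8, 1999.
The non-provisional is filed: Apr 27, 1999.
The first office action issues: Apr 27, 1999 + 9 days = May 6, 1999.
Both prerequisites met — the response is filed (May 8, 1999), the first office action issues (May 6, 1999); the later is May 8, 1999.
The notice of allowance issues: May 8, 1999 + 3 days = May 11, 1999.

11 May 1999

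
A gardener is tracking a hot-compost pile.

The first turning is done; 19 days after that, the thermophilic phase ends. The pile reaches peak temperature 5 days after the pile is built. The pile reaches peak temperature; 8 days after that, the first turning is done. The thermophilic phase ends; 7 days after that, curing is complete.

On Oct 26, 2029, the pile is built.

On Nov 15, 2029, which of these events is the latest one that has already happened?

The pile is built: Oct 26, 2029.
The pile reaches peak temperature: Oct 26, 2029 + 5 days = Oct 31, 2029.
The first turning is done: Oct 31, 2029 + 8 days = Nov 8, 2029.
The thermophilic phase ends: Nov 8, 2029 + 19 days = Nov 27, 2029.
Curing is complete: Nov 27, 2029 + 7 days = Dec 4, 2029.
Nov 15, 2029 falls between when the first turning is done (Nov 8, 2029) and when the thermophilic phase ends (Nov 27, 2029).

The first turning is done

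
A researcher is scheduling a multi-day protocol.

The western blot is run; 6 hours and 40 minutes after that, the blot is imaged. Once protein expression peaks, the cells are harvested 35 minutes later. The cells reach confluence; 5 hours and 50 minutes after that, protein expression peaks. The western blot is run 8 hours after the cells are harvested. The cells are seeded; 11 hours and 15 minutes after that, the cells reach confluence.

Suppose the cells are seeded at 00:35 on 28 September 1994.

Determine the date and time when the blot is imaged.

08:55 on 29 September 1994

The cells are seeded: 00:35 Sep 28, 1994.
The cells reach confluence: 00:35 Sep 28, 1994 + 11h15m = 11:50 Sep 28, 1994.
Protein expression peaks: 11:50 Sep 28, 1994 + 5h50m = 17:40 Sep 28, 1994.
The cells are harvested: 17:40 Sep 28, 1994 + 35m = 18:15 Sep 28, 1994.
The western blot is run: 18:15 Sep 28, 1994 + 8h = 02:15 Sep 29, 1994.
The blot is imaged: 02:15 Sep 29, 1994 + 6h40m = 08:55 Sep 29, 1994.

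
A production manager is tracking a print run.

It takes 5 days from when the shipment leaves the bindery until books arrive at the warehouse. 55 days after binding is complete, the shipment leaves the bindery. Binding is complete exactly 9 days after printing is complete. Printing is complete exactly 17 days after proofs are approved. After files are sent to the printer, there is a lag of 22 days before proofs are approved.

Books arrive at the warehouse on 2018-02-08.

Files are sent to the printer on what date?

Books arrive at the warehouse: Feb 8, 2018.
The shipment leaves the bindery: Feb 8, 2018 − 5 days = Feb 3, 2018.
Binding is complete: Feb 3, 2018 − 55 days = Dec 10, 2017.
Printing is complete: Dec 10, 2017 − 9 days = Dec 1, 2017.
Proofs are approved: Dec 1, 2017 − 17 days = Nov 14, 2017.
Files are sent to the printer: Nov 14, 2017 − 22 days = Oct 23, 2017.

2017-10-23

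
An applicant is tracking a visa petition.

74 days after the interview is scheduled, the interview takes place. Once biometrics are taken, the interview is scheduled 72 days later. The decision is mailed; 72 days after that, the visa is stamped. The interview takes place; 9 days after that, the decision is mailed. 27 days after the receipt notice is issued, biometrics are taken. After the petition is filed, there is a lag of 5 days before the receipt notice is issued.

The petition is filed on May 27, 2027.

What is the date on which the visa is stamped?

The petition is filed: May 27, 2027.
The receipt notice is issued: May 27, 2027 + 5 days = Jun 1, 2027.
Biometrics are taken: Jun 1, 2027 + 27 days = Jun 28, 2027.
The interview is scheduled: Jun 28, 2027 + 72 days = Sep 8, 2027.
The interview takes place: Sep 8, 2027 + 74 days = Nov 21, 2027.
The decision is mailed: Nov 21, 2027 + 9 days = Nov 30, 2027.
The visa is stamped: Nov 30, 2027 + 72 days = Feb 10, 2028.

Feb 10, 2028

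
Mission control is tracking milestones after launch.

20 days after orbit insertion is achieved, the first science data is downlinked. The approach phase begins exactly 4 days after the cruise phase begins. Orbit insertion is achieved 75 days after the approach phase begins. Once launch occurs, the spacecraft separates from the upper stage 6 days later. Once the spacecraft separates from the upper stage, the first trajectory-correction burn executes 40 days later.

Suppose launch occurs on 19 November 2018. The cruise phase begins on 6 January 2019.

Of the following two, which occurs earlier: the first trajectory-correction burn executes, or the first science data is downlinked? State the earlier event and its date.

Launch occurs: Nov 19, 2018.
The spacecraft separates from the upper stage: Nov 19, 2018 + 6 days = Nov 25, 2018.
The first trajectory-correction burn executes: Nov 25, 2018 + 40 days = Jan 4, 2019.
The cruise phase begins: Jan 6, 2019.
The approach phase begins: Jan 6, 2019 + 4 days = Jan 10, 2019.
Orbit insertion is achieved: Jan 10, 2019 + 75 days = Mar 26, 2019.
The first science data is downlinked: Mar 26, 2019 + 20 days = Apr 15, 2019.
Comparing: the first trajectory-correction burn executes on Jan 4, 2019 vs the first science data is downlinked on Apr 15, 2019. Earlier: the first trajectory-correction burn executes.

The first trajectory-correction burn executes — 4 January 2019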